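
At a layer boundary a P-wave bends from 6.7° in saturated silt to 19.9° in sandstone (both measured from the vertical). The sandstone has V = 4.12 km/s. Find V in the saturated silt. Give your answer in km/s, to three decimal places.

1.412 km/s

sin 6.7° = 0.1167; sin 19.9° = 0.3404.
V₁ = V₂·(sin θ₁/sin θ₂) = 4.12·(0.1167/0.3404) = 1.412 km/s.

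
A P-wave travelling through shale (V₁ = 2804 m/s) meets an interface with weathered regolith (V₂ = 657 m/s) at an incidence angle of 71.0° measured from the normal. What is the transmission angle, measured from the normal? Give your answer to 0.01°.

12.80°

sin θ₁/V₁ = sin θ₂/V₂ ⇒ sin θ₂ = 657·sin 71.0°/2804 = 657·0.9455/2804 = 0.2215.
θ₂ = arcsin 0.2215 = 12.80° from the normal.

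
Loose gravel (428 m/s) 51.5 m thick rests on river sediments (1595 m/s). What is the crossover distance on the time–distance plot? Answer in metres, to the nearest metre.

x_cross = 2h·√((V₂+V₁)/(V₂−V₁)).
(V₂+V₁)/(V₂−V₁) = (1595+428)/(1595−428) = 1.7335; √ = 1.3166.
x_cross = 2·51.5·1.3166 = 135.61 m.

136 m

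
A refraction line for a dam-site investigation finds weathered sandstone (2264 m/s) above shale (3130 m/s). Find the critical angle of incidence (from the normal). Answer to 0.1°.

46.3°

At critical incidence the refracted ray runs along the interface (θ₂ = 90°), so sin θ_c = V₁/V₂.
θ_c = arcsin(2264/3130) = arcsin 0.7233 = 46.33°.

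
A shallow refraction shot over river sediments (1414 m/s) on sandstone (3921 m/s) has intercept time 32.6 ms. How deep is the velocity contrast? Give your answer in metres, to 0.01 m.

θ_c = arcsin(1414/3921) = 21.14°; cos θ_c = 0.9327.
tᵢ = 2h cos θ_c/V₁ ⇒ h = tᵢ·V₁/(2 cos θ_c) = 0.0326·1414/(2·0.9327) = 24.71 m.

24.71 m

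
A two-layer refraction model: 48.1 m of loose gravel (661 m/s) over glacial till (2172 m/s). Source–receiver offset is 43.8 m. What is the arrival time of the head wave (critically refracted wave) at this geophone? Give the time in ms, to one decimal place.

158.8 ms

θ_c = arcsin(V₁/V₂) = arcsin(661/2172) = 17.72°, cos θ_c = 0.9526.
Intercept time tᵢ = 2h cos θ_c / V₁ = 2·48.1·0.9526/661 = 0.13863 s.
t = x/V₂ + tᵢ = 43.8/2172 + 0.13863 = 0.15880 s.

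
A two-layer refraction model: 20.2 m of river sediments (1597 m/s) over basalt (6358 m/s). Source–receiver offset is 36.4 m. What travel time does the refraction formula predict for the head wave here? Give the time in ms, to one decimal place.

θ_c = arcsin(V₁/V₂) = arcsin(1597/6358) = 14.55°, cos θ_c = 0.9679.
Intercept time tᵢ = 2h cos θ_c / V₁ = 2·20.2·0.9679/1597 = 0.02449 s.
t = x/V₂ + tᵢ = 36.4/6358 + 0.02449 = 0.03021 s.

30.2 ms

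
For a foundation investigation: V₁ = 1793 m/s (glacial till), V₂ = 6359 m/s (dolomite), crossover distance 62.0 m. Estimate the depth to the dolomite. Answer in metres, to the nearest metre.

x_cross = 2h·√((V₂+V₁)/(V₂−V₁)) → h = x_cross / (2·√((V₂+V₁)/(V₂−V₁))).
√((V₂+V₁)/(V₂−V₁)) = √((6359+1793)/(6359−1793)) = 1.3362.
h = 62.0 / (2·1.3362) = 23.20 m.

23 m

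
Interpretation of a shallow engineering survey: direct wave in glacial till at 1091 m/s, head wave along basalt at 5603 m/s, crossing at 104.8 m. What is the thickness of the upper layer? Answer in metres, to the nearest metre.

x_cross = 2h·√((V₂+V₁)/(V₂−V₁)) → h = x_cross / (2·√((V₂+V₁)/(V₂−V₁))).
√((V₂+V₁)/(V₂−V₁)) = √((5603+1091)/(5603−1091)) = 1.2180.
h = 104.8 / (2·1.2180) = 43.02 m.

43 m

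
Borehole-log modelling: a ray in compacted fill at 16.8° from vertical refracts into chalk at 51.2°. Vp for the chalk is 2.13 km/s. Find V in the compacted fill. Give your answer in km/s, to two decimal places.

sin 16.8° = 0.2890; sin 51.2° = 0.7793.
V₁ = V₂·(sin θ₁/sin θ₂) = 2.13·(0.2890/0.7793) = 0.79 km/s.

0.79 km/s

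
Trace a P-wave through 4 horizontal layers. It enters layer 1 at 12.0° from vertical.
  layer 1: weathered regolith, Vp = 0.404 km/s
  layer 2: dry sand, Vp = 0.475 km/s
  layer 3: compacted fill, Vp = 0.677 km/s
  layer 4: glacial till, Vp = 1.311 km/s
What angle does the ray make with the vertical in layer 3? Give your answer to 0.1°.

Ray parameter p = sin 12.0° / 0.404 = 5.1463e-01 s/km.
sin θ_3 = p·V_3 = 5.1463e-01 × 0.677 = 0.3484.
θ_3 = 20.39° from the vertical.

20.4°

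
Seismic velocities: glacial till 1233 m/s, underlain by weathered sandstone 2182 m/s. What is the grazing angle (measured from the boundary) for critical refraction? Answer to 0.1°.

55.6°

At critical incidence the refracted ray runs along the interface (θ₂ = 90°), so sin θ_c = V₁/V₂.
θ_c = arcsin(1233/2182) = arcsin 0.5651 = 34.41°.
Measured from the interface: 90° − 34.41° = 55.59°.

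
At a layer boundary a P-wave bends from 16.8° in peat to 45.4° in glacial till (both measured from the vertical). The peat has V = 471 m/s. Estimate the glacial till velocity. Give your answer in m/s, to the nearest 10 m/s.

Snell's law: sin 16.8°/V₁ = sin 45.4°/V₂.
V₂ = V₁·sin 45.4°/sin 16.8° = 471 × 2.4635 = 1160.30 m/s.

1160 m/s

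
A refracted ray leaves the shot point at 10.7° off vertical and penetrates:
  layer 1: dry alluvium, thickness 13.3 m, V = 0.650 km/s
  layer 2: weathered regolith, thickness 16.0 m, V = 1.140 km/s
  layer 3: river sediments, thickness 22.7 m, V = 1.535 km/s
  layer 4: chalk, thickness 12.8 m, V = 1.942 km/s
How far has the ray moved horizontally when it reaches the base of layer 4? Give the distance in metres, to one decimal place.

Apply Snell's law at each interface; in layer i the horizontal offset is hᵢ·tan θᵢ.
Layer 1: θ = 10.70°; offset = 13.3·tan 10.70° = 2.513 m.
Layer 2: sin θ = 1.140·sin 10.7°/0.650 = 0.3256, θ = 19.00°; offset = 16.0·tan 19.00° = 5.510 m.
Layer 3: sin θ = 1.535·sin 10.7°/0.650 = 0.4385, θ = 26.01°; offset = 22.7·tan 26.01° = 11.074 m.
Layer 4: sin θ = 1.942·sin 10.7°/0.650 = 0.5547, θ = 33.69°; offset = 12.8·tan 33.69° = 8.534 m.
Total horizontal offset = 27.631 m.

27.6 m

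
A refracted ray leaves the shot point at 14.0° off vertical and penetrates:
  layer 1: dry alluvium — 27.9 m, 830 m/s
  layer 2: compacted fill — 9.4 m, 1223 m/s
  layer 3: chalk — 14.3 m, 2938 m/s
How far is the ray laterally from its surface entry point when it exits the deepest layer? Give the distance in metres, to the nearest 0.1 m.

p = sin θ₁/V₁ = sin 14.0°/830 = 2.9147e-04 s/m is conserved through the stack.
Layer 1: θ = 14.00°; offset = 27.9·tan 14.00° = 6.956 m.
Layer 2: sin θ = p·1223 = 0.3565 → θ = 20.88°; offset = 9.4·tan 20.88° = 3.586 m.
Layer 3: sin θ = p·2938 = 0.8563 → θ = 58.91°; offset = 14.3·tan 58.91° = 23.713 m.
Total horizontal offset = 34.256 m.

34.3 m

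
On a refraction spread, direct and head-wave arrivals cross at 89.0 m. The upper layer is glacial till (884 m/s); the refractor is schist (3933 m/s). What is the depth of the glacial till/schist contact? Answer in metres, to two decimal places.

35.40 m

x_cross = 2h·√((V₂+V₁)/(V₂−V₁)) → h = x_cross / (2·√((V₂+V₁)/(V₂−V₁))).
√((V₂+V₁)/(V₂−V₁)) = √((3933+884)/(3933−884)) = 1.2569.
h = 89.0 / (2·1.2569) = 35.40 m.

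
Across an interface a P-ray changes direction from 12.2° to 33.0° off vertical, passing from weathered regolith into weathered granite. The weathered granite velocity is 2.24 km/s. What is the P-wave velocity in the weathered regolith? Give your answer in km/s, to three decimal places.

0.869 km/s

sin 12.2° = 0.2113; sin 33.0° = 0.5446.
V₁ = V₂·(sin θ₁/sin θ₂) = 2.24·(0.2113/0.5446) = 0.869 km/s.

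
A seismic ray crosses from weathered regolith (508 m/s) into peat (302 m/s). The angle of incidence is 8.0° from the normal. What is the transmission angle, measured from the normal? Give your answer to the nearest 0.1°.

Snell's law: sin θ₂ = (V₂/V₁)·sin θ₁ = (302/508)·sin 8.0° = 0.0827.
θ₂ = sin⁻¹(0.0827) = 4.75° (from vertical).

4.7°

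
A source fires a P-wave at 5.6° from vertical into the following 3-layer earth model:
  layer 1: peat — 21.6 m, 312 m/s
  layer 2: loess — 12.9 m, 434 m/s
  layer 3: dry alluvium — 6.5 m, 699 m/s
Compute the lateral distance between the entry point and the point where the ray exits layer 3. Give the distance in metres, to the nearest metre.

5 m

Apply Snell's law at each interface; in layer i the horizontal offset is hᵢ·tan θᵢ.
Layer 1: θ = 5.60°; offset = 21.6·tan 5.60° = 2.118 m.
Layer 2: sin θ = 434·sin 5.6°/312 = 0.1357, θ = 7.80°; offset = 12.9·tan 7.80° = 1.767 m.
Layer 3: sin θ = 699·sin 5.6°/312 = 0.2186, θ = 12.63°; offset = 6.5·tan 12.63° = 1.456 m.
Total horizontal offset = 5.342 m.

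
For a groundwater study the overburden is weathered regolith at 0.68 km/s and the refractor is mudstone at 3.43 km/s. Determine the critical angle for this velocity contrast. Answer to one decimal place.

Critical incidence: sin θ_c = V₁/V₂ = 0.68/3.43 = 0.1983.
θ_c = arcsin 0.1983 = 11.43°.

11.4°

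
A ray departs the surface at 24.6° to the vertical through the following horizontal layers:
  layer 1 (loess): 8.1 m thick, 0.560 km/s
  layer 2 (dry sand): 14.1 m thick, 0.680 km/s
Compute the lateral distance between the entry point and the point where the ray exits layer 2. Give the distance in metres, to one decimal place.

Apply Snell's law at each interface; in layer i the horizontal offset is hᵢ·tan θᵢ.
Layer 1: θ = 24.60°; offset = 8.1·tan 24.60° = 3.708 m.
Layer 2: sin θ = 0.680·sin 24.6°/0.560 = 0.5055, θ = 30.36°; offset = 14.1·tan 30.36° = 8.260 m.
Summing the layer offsets gives 11.969 m.

12.0 m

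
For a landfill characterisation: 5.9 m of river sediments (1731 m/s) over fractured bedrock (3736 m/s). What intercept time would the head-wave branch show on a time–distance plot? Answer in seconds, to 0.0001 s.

θ_c = arcsin(V₁/V₂) = arcsin(1731/3736) = 27.60°; cos θ_c = 0.8862.
tᵢ = 2h·cos θ_c / V₁ = 2·5.9·0.8862 / 1731 = 0.00604 s.

0.0060 s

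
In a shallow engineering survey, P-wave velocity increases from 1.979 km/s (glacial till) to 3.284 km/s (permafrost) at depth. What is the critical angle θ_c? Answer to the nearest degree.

Critical incidence: sin θ_c = V₁/V₂ = 1.979/3.284 = 0.6026.
θ_c = arcsin 0.6026 = 37.06°.

37°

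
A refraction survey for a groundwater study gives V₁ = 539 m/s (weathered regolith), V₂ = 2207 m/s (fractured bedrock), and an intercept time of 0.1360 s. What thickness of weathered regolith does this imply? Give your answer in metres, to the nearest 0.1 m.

37.8 m

θ_c = arcsin(539/2207) = 14.14°; cos θ_c = 0.9697.
tᵢ = 2h cos θ_c/V₁ ⇒ h = tᵢ·V₁/(2 cos θ_c) = 0.136·539/(2·0.9697) = 37.80 m.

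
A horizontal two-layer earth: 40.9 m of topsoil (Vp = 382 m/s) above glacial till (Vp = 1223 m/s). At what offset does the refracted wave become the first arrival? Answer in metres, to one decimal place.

113.0 m

x_cross = 2h·√((V₂+V₁)/(V₂−V₁)).
(V₂+V₁)/(V₂−V₁) = (1223+382)/(1223−382) = 1.9084; √ = 1.3815.
x_cross = 2·40.9·1.3815 = 113.00 m.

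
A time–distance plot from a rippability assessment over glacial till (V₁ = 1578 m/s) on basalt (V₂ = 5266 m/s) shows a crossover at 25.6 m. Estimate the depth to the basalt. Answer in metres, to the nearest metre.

x_cross = 2h·√((V₂+V₁)/(V₂−V₁)) → h = x_cross / (2·√((V₂+V₁)/(V₂−V₁))).
√((V₂+V₁)/(V₂−V₁)) = √((5266+1578)/(5266−1578)) = 1.3623.
h = 25.6 / (2·1.3623) = 9.40 m.

9 m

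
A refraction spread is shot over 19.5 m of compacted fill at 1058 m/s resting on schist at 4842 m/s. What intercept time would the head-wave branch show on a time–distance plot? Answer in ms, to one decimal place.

36.0 ms

tᵢ = 2h·√(V₂²−V₁²)/(V₁V₂).
√(V₂²−V₁²) = √(4842²−1058²) = 4725.0 m/s.
tᵢ = 2·19.5·4725.0/(1058·4842) = 0.03597 s.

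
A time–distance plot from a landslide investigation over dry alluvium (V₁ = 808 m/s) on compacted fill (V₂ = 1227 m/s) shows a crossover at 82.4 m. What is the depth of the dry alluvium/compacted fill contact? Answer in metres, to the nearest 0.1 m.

18.7 m

h = (x_cross/2)·√((V₂−V₁)/(V₂+V₁)).
(V₂−V₁)/(V₂+V₁) = (1227−808)/(1227+808) = 0.2059; √ = 0.4538.
h = (82.4/2)·0.4538 = 18.69 m.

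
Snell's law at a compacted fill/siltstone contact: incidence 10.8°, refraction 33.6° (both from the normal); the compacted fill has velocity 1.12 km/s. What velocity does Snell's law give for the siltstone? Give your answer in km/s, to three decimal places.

3.308 km/s

sin 10.8° = 0.1874; sin 33.6° = 0.5534.
V₂ = V₁·(sin θ₂/sin θ₁) = 1.12·(0.5534/0.1874) = 3.308 km/s.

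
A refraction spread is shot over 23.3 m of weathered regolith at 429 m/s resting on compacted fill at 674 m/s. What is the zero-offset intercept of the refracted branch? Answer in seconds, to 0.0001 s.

θ_c = arcsin(V₁/V₂) = arcsin(429/674) = 39.53°; cos θ_c = 0.7713.
tᵢ = 2h·cos θ_c / V₁ = 2·23.3·0.7713 / 429 = 0.08378 s.

0.0838 s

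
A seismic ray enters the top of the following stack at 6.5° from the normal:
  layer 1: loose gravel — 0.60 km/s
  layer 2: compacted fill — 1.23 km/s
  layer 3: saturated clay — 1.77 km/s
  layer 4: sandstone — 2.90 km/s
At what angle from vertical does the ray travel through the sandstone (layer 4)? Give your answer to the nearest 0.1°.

33.2°

Snell's law across each interface conserves sin θ / V, so sin θ_4 = V_4·sin θ₁/V₁.
sin θ_4 = 2.90 × sin 6.5° / 0.60 = 0.5471.
θ_4 = 33.17° from the vertical.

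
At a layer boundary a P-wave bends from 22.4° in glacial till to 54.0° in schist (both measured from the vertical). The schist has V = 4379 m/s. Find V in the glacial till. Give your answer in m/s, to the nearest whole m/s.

sin 22.4° = 0.3811; sin 54.0° = 0.8090.
V₁ = V₂·(sin θ₁/sin θ₂) = 4379·(0.3811/0.8090) = 2062.64 m/s.

2063 m/s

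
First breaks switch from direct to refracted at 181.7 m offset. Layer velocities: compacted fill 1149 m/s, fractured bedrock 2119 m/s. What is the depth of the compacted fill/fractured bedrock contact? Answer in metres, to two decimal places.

x_cross = 2h·√((V₂+V₁)/(V₂−V₁)) → h = x_cross / (2·√((V₂+V₁)/(V₂−V₁))).
√((V₂+V₁)/(V₂−V₁)) = √((2119+1149)/(2119−1149)) = 1.8355.
h = 181.7 / (2·1.8355) = 49.50 m.

49.50 m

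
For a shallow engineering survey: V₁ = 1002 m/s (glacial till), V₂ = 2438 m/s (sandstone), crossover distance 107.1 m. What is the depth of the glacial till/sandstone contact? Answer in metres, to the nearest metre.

x_cross = 2h·√((V₂+V₁)/(V₂−V₁)) → h = x_cross / (2·√((V₂+V₁)/(V₂−V₁))).
√((V₂+V₁)/(V₂−V₁)) = √((2438+1002)/(2438−1002)) = 1.5478.
h = 107.1 / (2·1.5478) = 34.60 m.

35 m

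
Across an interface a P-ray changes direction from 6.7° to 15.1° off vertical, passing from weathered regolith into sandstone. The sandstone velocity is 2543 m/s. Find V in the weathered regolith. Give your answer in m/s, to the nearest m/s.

Snell's law: sin 6.7°/V₁ = sin 15.1°/V₂.
V₁ = V₂·sin 6.7°/sin 15.1° = 2543 × 0.4479 = 1138.92 m/s.

1139 m/s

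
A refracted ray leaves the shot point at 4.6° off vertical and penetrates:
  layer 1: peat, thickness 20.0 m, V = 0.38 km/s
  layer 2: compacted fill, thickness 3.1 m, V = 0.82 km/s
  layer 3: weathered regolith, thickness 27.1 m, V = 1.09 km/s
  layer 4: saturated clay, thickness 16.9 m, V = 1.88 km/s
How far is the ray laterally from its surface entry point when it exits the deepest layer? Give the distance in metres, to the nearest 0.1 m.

15.9 m

p = sin θ₁/V₁ = sin 4.6°/0.38 = 2.1105e-01 s/km is conserved through the stack.
Layer 1: θ = 4.60°; offset = 20.0·tan 4.60° = 1.609 m.
Layer 2: sin θ = p·0.82 = 0.1731 → θ = 9.97°; offset = 3.1·tan 9.97° = 0.545 m.
Layer 3: sin θ = p·1.09 = 0.2300 → θ = 13.30°; offset = 27.1·tan 13.30° = 6.406 m.
Layer 4: sin θ = p·1.88 = 0.3968 → θ = 23.38°; offset = 16.9·tan 23.38° = 7.305 m.
Total horizontal offset = 15.865 m.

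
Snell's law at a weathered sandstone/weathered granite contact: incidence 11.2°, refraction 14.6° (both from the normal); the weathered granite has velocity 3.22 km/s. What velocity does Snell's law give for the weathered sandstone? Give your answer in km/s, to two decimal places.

2.48 km/s

Snell's law: sin 11.2°/V₁ = sin 14.6°/V₂.
V₁ = V₂·sin 11.2°/sin 14.6° = 3.22 × 0.7706 = 2.48 km/s.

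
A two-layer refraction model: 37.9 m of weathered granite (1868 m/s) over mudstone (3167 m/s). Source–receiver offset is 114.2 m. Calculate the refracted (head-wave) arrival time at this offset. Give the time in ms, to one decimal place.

θ_c = arcsin(V₁/V₂) = arcsin(1868/3167) = 36.15°, cos θ_c = 0.8075.
Intercept time tᵢ = 2h cos θ_c / V₁ = 2·37.9·0.8075/1868 = 0.03277 s.
t = x/V₂ + tᵢ = 114.2/3167 + 0.03277 = 0.06883 s.

68.8 ms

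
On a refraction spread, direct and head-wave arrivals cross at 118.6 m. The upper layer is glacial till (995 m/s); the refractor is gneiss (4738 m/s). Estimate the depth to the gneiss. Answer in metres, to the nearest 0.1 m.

h = (x_cross/2)·√((V₂−V₁)/(V₂+V₁)).
(V₂−V₁)/(V₂+V₁) = (4738−995)/(4738+995) = 0.6529; √ = 0.8080.
h = (118.6/2)·0.8080 = 47.92 m.

47.9 m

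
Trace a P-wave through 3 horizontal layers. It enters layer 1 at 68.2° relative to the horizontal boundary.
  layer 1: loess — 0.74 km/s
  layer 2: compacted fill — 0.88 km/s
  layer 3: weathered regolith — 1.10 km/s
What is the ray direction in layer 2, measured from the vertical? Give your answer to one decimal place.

26.2°

From the normal: θ₁ = 90° − 68.2° = 21.8°.
Snell's law across each interface conserves sin θ / V, so sin θ_2 = V_2·sin θ₁/V₁.
sin θ_2 = 0.88 × sin 21.8° / 0.74 = 0.4416.
θ_2 = arcsin 0.4416 = 26.21°.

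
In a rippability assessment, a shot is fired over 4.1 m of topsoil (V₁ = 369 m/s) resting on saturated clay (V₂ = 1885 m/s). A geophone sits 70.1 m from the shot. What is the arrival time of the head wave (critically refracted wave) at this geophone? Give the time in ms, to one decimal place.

59.0 ms

θ_c = arcsin(V₁/V₂) = arcsin(369/1885) = 11.29°, cos θ_c = 0.9807.
Intercept time tᵢ = 2h cos θ_c / V₁ = 2·4.1·0.9807/369 = 0.02179 s.
t = x/V₂ + tᵢ = 70.1/1885 + 0.02179 = 0.05898 s.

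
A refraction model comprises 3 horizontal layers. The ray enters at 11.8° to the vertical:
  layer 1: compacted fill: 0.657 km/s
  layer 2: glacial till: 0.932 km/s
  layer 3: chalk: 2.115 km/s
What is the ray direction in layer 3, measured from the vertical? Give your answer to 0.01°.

Snell's law across each interface conserves sin θ / V, so sin θ_3 = V_3·sin θ₁/V₁.
sin θ_3 = 2.115 × sin 11.8° / 0.657 = 0.6583.
θ_3 = arcsin 0.6583 = 41.17°.

41.17°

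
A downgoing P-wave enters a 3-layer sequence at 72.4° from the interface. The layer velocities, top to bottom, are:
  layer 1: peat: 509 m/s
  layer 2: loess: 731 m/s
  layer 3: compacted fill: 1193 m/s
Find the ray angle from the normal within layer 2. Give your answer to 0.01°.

From the normal: θ₁ = 90° − 72.4° = 17.6°.
Ray parameter p = sin 17.6° / 509 = 5.9405e-04 s/m.
sin θ_2 = p·V_2 = 5.9405e-04 × 731 = 0.4342.
θ_2 = 25.74° from the vertical.

25.74°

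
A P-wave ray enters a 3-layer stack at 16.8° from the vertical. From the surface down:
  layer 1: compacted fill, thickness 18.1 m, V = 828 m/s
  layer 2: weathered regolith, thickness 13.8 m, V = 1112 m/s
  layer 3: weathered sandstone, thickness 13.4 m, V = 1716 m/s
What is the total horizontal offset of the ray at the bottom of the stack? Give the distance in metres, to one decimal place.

Ray parameter p = sin 16.8° / 828 m/s = 3.4907e-04 s/m.
Layer 1: θ = 16.80°; offset = 18.1·tan 16.80° = 5.465 m.
Layer 2: sin θ = p·1112 = 0.3882 → θ = 22.84°; offset = 13.8·tan 22.84° = 5.812 m.
Layer 3: sin θ = p·1716 = 0.5990 → θ = 36.80°; offset = 13.4·tan 36.80° = 10.024 m.
Summing the layer offsets gives 21.301 m.

21.3 m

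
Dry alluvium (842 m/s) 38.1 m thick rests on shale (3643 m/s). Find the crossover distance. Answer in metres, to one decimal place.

96.4 m

θ_c = arcsin(842/3643) = 13.36°, so cos θ_c = 0.9729 and tᵢ = 2h cos θ_c/V₁ = 0.0880 s.
At crossover x/V₁ = x/V₂ + tᵢ ⇒ x = tᵢ/(1/V₁ − 1/V₂) = 0.08805/(1.1876e-03 − 2.7450e-04) = 96.42 m.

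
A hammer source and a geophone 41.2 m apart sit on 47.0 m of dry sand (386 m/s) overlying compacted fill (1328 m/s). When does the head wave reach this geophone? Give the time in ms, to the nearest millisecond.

t = x/V₂ + 2h·√(V₂²−V₁²)/(V₁V₂).
√(V₂²−V₁²) = √(1328²−386²) = 1270.7 m/s; delay term = 2·47.0·1270.7/(386·1328) = 0.23301 s.
t = 41.2/1328 + 0.23301 = 0.26403 s.

264 ms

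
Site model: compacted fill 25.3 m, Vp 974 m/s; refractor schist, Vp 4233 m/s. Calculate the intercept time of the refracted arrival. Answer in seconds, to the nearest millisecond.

0.051 s

θ_c = arcsin(V₁/V₂) = arcsin(974/4233) = 13.30°; cos θ_c = 0.9732.
tᵢ = 2h·cos θ_c / V₁ = 2·25.3·0.9732 / 974 = 0.05056 s.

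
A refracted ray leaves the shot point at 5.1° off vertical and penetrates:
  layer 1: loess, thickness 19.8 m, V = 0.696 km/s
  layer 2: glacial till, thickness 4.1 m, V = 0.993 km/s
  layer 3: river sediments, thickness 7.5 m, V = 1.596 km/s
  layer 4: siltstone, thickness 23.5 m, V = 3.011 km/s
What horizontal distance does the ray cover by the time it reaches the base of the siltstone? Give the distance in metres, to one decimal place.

13.6 m

Ray parameter p = sin 5.1° / 0.696 km/s = 1.2772e-01 s/km.
Layer 1: θ = 5.10°; offset = 19.8·tan 5.10° = 1.767 m.
Layer 2: sin θ = p·0.993 = 0.1268 → θ = 7.29°; offset = 4.1·tan 7.29° = 0.524 m.
Layer 3: sin θ = p·1.596 = 0.2038 → θ = 11.76°; offset = 7.5·tan 11.76° = 1.562 m.
Layer 4: sin θ = p·3.011 = 0.3846 → θ = 22.62°; offset = 23.5·tan 22.62° = 9.790 m.
Total horizontal offset = 13.643 m.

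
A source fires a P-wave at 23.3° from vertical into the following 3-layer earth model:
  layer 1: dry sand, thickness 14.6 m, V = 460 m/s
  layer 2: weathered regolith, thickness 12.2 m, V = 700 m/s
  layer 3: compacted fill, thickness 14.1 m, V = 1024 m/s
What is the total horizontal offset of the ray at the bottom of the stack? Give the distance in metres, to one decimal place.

p = sin θ₁/V₁ = sin 23.3°/460 = 8.5988e-04 s/m is conserved through the stack.
Layer 1: θ = 23.30°; offset = 14.6·tan 23.30° = 6.288 m.
Layer 2: sin θ = p·700 = 0.6019 → θ = 37.01°; offset = 12.2·tan 37.01° = 9.196 m.
Layer 3: sin θ = p·1024 = 0.8805 → θ = 61.70°; offset = 14.1·tan 61.70° = 26.192 m.
Σ offsets = 41.676 m.

41.7 m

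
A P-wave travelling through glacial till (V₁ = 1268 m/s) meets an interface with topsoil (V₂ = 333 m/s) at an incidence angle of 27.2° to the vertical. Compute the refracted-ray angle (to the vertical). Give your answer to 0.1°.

sin θ₁/V₁ = sin θ₂/V₂ ⇒ sin θ₂ = 333·sin 27.2°/1268 = 333·0.4571/1268 = 0.1200.
θ₂ = sin⁻¹(0.1200) = 6.89° (from vertical).

6.9°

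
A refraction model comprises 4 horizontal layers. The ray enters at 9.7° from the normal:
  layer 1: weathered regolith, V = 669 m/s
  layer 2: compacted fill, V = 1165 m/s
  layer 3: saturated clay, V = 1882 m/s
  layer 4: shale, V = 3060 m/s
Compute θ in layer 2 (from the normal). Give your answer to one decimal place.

Snell's law across each interface conserves sin θ / V, so sin θ_2 = V_2·sin θ₁/V₁.
sin θ_2 = 1165 × sin 9.7° / 669 = 0.2934.
θ_2 = 17.06° from the vertical.

17.1°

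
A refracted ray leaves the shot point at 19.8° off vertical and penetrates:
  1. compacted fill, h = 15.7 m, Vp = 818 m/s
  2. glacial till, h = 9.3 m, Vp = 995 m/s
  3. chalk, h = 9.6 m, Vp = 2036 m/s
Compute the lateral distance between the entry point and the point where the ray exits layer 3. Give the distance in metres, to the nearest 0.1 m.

24.9 m

Ray parameter p = sin 19.8° / 818 m/s = 4.1411e-04 s/m.
Layer 1: θ = 19.80°; offset = 15.7·tan 19.80° = 5.652 m.
Layer 2: sin θ = p·995 = 0.4120 → θ = 24.33°; offset = 9.3·tan 24.33° = 4.206 m.
Layer 3: sin θ = p·2036 = 0.8431 → θ = 57.47°; offset = 9.6·tan 57.47° = 15.052 m.
Σ offsets = 24.910 m.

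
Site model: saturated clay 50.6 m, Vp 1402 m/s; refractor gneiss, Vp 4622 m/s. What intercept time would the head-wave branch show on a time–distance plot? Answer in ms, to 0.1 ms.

68.8 ms

tᵢ = 2h·√(V₂²−V₁²)/(V₁V₂).
√(V₂²−V₁²) = √(4622²−1402²) = 4404.2 m/s.
tᵢ = 2·50.6·4404.2/(1402·4622) = 0.06878 s.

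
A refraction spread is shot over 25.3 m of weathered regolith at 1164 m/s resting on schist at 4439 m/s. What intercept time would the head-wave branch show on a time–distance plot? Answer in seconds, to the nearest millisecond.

0.042 s

tᵢ = 2h·√(V₂²−V₁²)/(V₁V₂).
√(V₂²−V₁²) = √(4439²−1164²) = 4283.7 m/s.
tᵢ = 2·25.3·4283.7/(1164·4439) = 0.04195 s.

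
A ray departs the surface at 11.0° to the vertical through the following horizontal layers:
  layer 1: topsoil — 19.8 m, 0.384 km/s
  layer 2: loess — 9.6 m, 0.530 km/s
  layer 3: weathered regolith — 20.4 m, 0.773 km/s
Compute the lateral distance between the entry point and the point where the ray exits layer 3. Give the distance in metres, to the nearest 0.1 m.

Apply Snell's law at each interface; in layer i the horizontal offset is hᵢ·tan θᵢ.
Layer 1: θ = 11.00°; offset = 19.8·tan 11.00° = 3.849 m.
Layer 2: sin θ = 0.530·sin 11.0°/0.384 = 0.2634, θ = 15.27°; offset = 9.6·tan 15.27° = 2.621 m.
Layer 3: sin θ = 0.773·sin 11.0°/0.384 = 0.3841, θ = 22.59°; offset = 20.4·tan 22.59° = 8.487 m.
Σ offsets = 14.956 m.

15.0 m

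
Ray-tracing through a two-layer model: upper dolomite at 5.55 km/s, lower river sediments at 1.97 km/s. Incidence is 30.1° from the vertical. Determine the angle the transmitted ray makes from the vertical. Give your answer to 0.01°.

10.25°

Snell's law: sin θ₂ = (V₂/V₁)·sin θ₁ = (1.97/5.55)·sin 30.1° = 0.1780.
θ₂ = arcsin 0.1780 = 10.25° from the normal.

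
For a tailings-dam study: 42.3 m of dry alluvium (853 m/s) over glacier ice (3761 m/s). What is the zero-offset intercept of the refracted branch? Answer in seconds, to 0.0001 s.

0.0966 s

θ_c = arcsin(V₁/V₂) = arcsin(853/3761) = 13.11°; cos θ_c = 0.9739.
tᵢ = 2h·cos θ_c / V₁ = 2·42.3·0.9739 / 853 = 0.09659 s.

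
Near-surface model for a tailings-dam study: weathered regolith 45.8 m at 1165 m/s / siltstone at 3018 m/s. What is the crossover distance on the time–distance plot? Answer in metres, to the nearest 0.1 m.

137.6 m

x_cross = 2h·√((V₂+V₁)/(V₂−V₁)).
(V₂+V₁)/(V₂−V₁) = (3018+1165)/(3018−1165) = 2.2574; √ = 1.5025.
x_cross = 2·45.8·1.5025 = 137.63 m.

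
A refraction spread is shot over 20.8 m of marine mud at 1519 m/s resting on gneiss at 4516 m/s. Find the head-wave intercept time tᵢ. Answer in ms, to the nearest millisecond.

26 ms

tᵢ = 2h·√(V₂²−V₁²)/(V₁V₂).
√(V₂²−V₁²) = √(4516²−1519²) = 4252.9 m/s.
tᵢ = 2·20.8·4252.9/(1519·4516) = 0.02579 s.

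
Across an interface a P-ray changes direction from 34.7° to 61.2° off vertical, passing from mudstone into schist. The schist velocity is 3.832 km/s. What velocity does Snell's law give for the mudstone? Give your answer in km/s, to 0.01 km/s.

Snell's law: sin 34.7°/V₁ = sin 61.2°/V₂.
V₁ = V₂·sin 34.7°/sin 61.2° = 3.832 × 0.6496 = 2.49 km/s.

2.49 km/s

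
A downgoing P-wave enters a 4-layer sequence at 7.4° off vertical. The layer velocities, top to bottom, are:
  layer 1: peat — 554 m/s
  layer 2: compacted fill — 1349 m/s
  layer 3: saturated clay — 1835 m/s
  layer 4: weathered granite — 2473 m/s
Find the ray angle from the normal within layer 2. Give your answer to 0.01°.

18.28°

Ray parameter p = sin 7.4° / 554 = 2.3248e-04 s/m.
sin θ_2 = p·V_2 = 2.3248e-04 × 1349 = 0.3136.
θ_2 = 18.28° from the vertical.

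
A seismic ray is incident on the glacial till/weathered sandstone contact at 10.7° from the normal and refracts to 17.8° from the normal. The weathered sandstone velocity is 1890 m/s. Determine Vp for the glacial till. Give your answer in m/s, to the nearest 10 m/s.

Snell's law: sin 10.7°/V₁ = sin 17.8°/V₂.
V₁ = V₂·sin 10.7°/sin 17.8° = 1890 × 0.6074 = 1147.91 m/s.

1150 m/s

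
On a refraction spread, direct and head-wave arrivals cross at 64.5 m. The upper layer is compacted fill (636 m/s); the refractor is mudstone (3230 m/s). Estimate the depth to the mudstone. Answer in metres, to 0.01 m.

26.42 m

x_cross = 2h·√((V₂+V₁)/(V₂−V₁)) → h = x_cross / (2·√((V₂+V₁)/(V₂−V₁))).
√((V₂+V₁)/(V₂−V₁)) = √((3230+636)/(3230−636)) = 1.2208.
h = 64.5 / (2·1.2208) = 26.42 m.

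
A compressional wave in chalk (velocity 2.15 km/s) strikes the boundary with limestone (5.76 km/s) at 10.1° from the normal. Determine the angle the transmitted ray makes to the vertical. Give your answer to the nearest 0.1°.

Snell's law: sin θ₂ = (V₂/V₁)·sin θ₁ = (5.76/2.15)·sin 10.1° = 0.4698.
θ₂ = sin⁻¹(0.4698) = 28.02° (from vertical).

28.0°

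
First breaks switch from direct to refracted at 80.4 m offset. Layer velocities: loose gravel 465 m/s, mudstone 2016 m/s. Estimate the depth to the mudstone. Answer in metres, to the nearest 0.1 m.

31.8 m

h = (x_cross/2)·√((V₂−V₁)/(V₂+V₁)).
(V₂−V₁)/(V₂+V₁) = (2016−465)/(2016+465) = 0.6252; √ = 0.7907.
h = (80.4/2)·0.7907 = 31.78 m.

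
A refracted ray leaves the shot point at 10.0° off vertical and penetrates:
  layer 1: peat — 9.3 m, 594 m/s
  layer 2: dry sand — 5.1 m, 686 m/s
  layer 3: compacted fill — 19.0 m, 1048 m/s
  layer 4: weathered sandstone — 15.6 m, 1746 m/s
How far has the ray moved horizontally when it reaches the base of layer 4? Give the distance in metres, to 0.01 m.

Ray parameter p = sin 10.0° / 594 m/s = 2.9234e-04 s/m.
Layer 1: θ = 10.00°; offset = 9.3·tan 10.00° = 1.6398 m.
Layer 2: sin θ = p·686 = 0.2005 → θ = 11.57°; offset = 5.1·tan 11.57° = 1.0440 m.
Layer 3: sin θ = p·1048 = 0.3064 → θ = 17.84°; offset = 19.0·tan 17.84° = 6.1151 m.
Layer 4: sin θ = p·1746 = 0.5104 → θ = 30.69°; offset = 15.6·tan 30.69° = 9.2596 m.
Total horizontal offset = 18.0585 m.

18.06 m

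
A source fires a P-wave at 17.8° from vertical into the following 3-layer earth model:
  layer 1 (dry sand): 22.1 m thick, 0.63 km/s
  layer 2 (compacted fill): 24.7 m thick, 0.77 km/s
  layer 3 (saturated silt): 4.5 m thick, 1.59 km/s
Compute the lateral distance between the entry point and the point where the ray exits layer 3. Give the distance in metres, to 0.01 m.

22.50 m

Ray parameter p = sin 17.8° / 0.63 km/s = 4.8523e-01 s/km.
Layer 1: θ = 17.80°; offset = 22.1·tan 17.80° = 7.0955 m.
Layer 2: sin θ = p·0.77 = 0.3736 → θ = 21.94°; offset = 24.7·tan 21.94° = 9.9491 m.
Layer 3: sin θ = p·1.59 = 0.7715 → θ = 50.49°; offset = 4.5·tan 50.49° = 5.4571 m.
Total horizontal offset = 22.5017 m.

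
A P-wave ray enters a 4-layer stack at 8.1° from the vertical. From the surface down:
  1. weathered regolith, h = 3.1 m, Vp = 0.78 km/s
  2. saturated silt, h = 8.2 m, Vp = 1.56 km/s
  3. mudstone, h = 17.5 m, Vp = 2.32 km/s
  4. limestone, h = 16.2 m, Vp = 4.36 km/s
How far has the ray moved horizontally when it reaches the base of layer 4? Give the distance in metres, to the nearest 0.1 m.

31.6 m

Apply Snell's law at each interface; in layer i the horizontal offset is hᵢ·tan θᵢ.
Layer 1: θ = 8.10°; offset = 3.1·tan 8.10° = 0.441 m.
Layer 2: sin θ = 1.56·sin 8.1°/0.78 = 0.2818, θ = 16.37°; offset = 8.2·tan 16.37° = 2.408 m.
Layer 3: sin θ = 2.32·sin 8.1°/0.78 = 0.4191, θ = 24.78°; offset = 17.5·tan 24.78° = 8.078 m.
Layer 4: sin θ = 4.36·sin 8.1°/0.78 = 0.7876, θ = 51.96°; offset = 16.2·tan 51.96° = 20.707 m.
Σ offsets = 31.634 m.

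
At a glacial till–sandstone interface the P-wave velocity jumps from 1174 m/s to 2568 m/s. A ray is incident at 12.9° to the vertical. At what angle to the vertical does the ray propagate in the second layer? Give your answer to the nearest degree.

sin θ₁/V₁ = sin θ₂/V₂ ⇒ sin θ₂ = 2568·sin 12.9°/1174 = 2568·0.2233/1174 = 0.4883.
θ₂ = arcsin 0.4883 = 29.23° from the normal.

29°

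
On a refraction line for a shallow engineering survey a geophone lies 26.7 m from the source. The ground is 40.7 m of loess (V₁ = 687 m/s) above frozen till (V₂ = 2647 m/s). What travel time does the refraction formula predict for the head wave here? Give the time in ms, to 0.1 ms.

θ_c = arcsin(V₁/V₂) = arcsin(687/2647) = 15.04°, cos θ_c = 0.9657.
Intercept time tᵢ = 2h cos θ_c / V₁ = 2·40.7·0.9657/687 = 0.11443 s.
t = x/V₂ + tᵢ = 26.7/2647 + 0.11443 = 0.12451 s.

124.5 ms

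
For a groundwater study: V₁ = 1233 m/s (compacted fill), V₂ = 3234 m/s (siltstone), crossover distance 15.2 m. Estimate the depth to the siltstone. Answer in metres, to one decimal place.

5.1 m

x_cross = 2h·√((V₂+V₁)/(V₂−V₁)) → h = x_cross / (2·√((V₂+V₁)/(V₂−V₁))).
√((V₂+V₁)/(V₂−V₁)) = √((3234+1233)/(3234−1233)) = 1.4941.
h = 15.2 / (2·1.4941) = 5.09 m.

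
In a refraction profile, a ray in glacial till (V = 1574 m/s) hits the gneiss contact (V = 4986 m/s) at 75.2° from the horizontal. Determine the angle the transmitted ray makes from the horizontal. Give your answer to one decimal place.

36.0°

Convert to the normal: θ₁ = 90° − 75.2° = 14.8°.
Snell's law: sin θ₂ = (V₂/V₁)·sin θ₁ = (4986/1574)·sin 14.8° = 0.8092.
θ₂ = arcsin 0.8092 = 54.02° from the normal.
From the interface: 90° − 54.02° = 35.98°.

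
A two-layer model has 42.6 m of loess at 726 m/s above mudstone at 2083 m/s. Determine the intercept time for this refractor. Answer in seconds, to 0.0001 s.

0.1100 s

tᵢ = 2h·√(V₂²−V₁²)/(V₁V₂).
√(V₂²−V₁²) = √(2083²−726²) = 1952.4 m/s.
tᵢ = 2·42.6·1952.4/(726·2083) = 0.11000 s.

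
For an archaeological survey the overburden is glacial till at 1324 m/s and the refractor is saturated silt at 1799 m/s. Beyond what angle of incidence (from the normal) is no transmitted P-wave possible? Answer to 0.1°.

47.4°

Critical incidence: sin θ_c = V₁/V₂ = 1324/1799 = 0.7360.
θ_c = arcsin 0.7360 = 47.39°.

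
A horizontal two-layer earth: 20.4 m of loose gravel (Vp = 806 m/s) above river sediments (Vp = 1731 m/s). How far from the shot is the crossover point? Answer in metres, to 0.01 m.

67.57 m

θ_c = arcsin(806/1731) = 27.75°, so cos θ_c = 0.8850 and tᵢ = 2h cos θ_c/V₁ = 0.0448 s.
At crossover x/V₁ = x/V₂ + tᵢ ⇒ x = tᵢ/(1/V₁ − 1/V₂) = 0.04480/(1.2407e-03 − 5.7770e-04) = 67.57 m.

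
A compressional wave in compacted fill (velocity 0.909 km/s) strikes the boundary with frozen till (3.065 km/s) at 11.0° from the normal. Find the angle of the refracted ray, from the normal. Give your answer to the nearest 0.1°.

Snell's law: sin θ₂ = (V₂/V₁)·sin θ₁ = (3.065/0.909)·sin 11.0° = 0.6434.
θ₂ = arcsin 0.6434 = 40.04° from the normal.

40.0°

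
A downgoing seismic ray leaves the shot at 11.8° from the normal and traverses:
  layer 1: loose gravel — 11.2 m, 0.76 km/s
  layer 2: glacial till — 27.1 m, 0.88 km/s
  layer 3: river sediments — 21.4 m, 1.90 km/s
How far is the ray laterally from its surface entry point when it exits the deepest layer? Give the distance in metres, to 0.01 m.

p = sin θ₁/V₁ = sin 11.8°/0.76 = 2.6907e-01 s/km is conserved through the stack.
Layer 1: θ = 11.80°; offset = 11.2·tan 11.80° = 2.3398 m.
Layer 2: sin θ = p·0.88 = 0.2368 → θ = 13.70°; offset = 27.1·tan 13.70° = 6.6047 m.
Layer 3: sin θ = p·1.90 = 0.5112 → θ = 30.75°; offset = 21.4·tan 30.75° = 12.7299 m.
Σ offsets = 21.6744 m.

21.67 m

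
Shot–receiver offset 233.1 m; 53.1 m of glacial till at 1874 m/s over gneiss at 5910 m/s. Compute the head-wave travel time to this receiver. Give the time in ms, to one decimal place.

t = x/V₂ + 2h·√(V₂²−V₁²)/(V₁V₂).
√(V₂²−V₁²) = √(5910²−1874²) = 5605.0 m/s; delay term = 2·53.1·5605.0/(1874·5910) = 0.05375 s.
t = 233.1/5910 + 0.05375 = 0.09319 s.

93.2 ms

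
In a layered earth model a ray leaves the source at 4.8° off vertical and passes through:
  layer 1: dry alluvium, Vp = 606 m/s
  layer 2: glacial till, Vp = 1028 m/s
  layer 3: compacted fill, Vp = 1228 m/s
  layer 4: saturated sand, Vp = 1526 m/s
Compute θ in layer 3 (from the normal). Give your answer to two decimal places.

9.76°

Ray parameter p = sin 4.8° / 606 = 1.3808e-04 s/m.
sin θ_3 = p·V_3 = 1.3808e-04 × 1228 = 0.1696.
θ_3 = 9.76° from the vertical.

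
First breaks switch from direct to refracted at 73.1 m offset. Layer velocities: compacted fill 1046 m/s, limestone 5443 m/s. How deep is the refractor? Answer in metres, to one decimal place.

30.1 m

h = (x_cross/2)·√((V₂−V₁)/(V₂+V₁)).
(V₂−V₁)/(V₂+V₁) = (5443−1046)/(5443+1046) = 0.6776; √ = 0.8232.
h = (73.1/2)·0.8232 = 30.09 m.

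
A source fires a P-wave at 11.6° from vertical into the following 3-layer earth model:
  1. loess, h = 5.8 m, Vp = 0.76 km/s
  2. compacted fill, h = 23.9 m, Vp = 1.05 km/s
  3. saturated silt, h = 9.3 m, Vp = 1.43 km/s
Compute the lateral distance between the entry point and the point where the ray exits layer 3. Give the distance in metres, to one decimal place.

11.9 m

p = sin θ₁/V₁ = sin 11.6°/0.76 = 2.6458e-01 s/km is conserved through the stack.
Layer 1: θ = 11.60°; offset = 5.8·tan 11.60° = 1.191 m.
Layer 2: sin θ = p·1.05 = 0.2778 → θ = 16.13°; offset = 23.9·tan 16.13° = 6.912 m.
Layer 3: sin θ = p·1.43 = 0.3783 → θ = 22.23°; offset = 9.3·tan 22.23° = 3.801 m.
Summing the layer offsets gives 11.903 m.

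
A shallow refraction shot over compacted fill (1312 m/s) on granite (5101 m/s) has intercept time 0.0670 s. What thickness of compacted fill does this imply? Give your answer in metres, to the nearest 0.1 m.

θ_c = arcsin(1312/5101) = 14.90°; cos θ_c = 0.9664.
tᵢ = 2h cos θ_c/V₁ ⇒ h = tᵢ·V₁/(2 cos θ_c) = 0.067·1312/(2·0.9664) = 45.48 m.

45.5 m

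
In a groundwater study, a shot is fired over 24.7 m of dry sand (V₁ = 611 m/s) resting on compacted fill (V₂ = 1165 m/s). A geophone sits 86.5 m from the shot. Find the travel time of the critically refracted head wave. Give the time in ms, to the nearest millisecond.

143 ms

t = x/V₂ + 2h·√(V₂²−V₁²)/(V₁V₂).
√(V₂²−V₁²) = √(1165²−611²) = 991.9 m/s; delay term = 2·24.7·991.9/(611·1165) = 0.06884 s.
t = 86.5/1165 + 0.06884 = 0.14309 s.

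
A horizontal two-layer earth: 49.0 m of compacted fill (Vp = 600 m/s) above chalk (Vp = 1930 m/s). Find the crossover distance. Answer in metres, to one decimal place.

135.2 m

x_cross = 2h·√((V₂+V₁)/(V₂−V₁)).
(V₂+V₁)/(V₂−V₁) = (1930+600)/(1930−600) = 1.9023; √ = 1.3792.
x_cross = 2·49.0·1.3792 = 135.16 m.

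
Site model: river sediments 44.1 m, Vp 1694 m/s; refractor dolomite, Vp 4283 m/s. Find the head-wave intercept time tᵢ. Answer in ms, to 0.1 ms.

tᵢ = 2h·√(V₂²−V₁²)/(V₁V₂).
√(V₂²−V₁²) = √(4283²−1694²) = 3933.8 m/s.
tᵢ = 2·44.1·3933.8/(1694·4283) = 0.04782 s.

47.8 ms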